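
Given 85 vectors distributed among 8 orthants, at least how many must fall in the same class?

By pigeonhole with 85 objects and 8 categories: ceiling(85/8).

Final answer: 11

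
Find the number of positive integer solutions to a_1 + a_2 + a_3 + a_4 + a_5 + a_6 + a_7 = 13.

Substitute a'_i = a_i - 1 (so a'_i >= 0). Then sum a'_i = 13 - 7 = 6.
Stars and bars: C(6+7-1, 7-1) = C(12,6).

Final answer: C(12,6) = 924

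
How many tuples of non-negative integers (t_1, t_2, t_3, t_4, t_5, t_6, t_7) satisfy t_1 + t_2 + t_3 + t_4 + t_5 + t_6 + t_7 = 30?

Stars and bars with 30 stars and 6 bars:
C(30+7-1, 7-1) = C(36,6).

Final answer: C(36,6) = 1947792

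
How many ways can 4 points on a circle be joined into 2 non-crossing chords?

This is a standard Catalan-number count: the answer is C_n. Here n = 4/2 = 2.
C_n = (2n)!/(n!(n+1)!), so C_{2} = 4!/(2! x 3!) = C(4,2)/3 = 6/3.

Final answer: C_{2} = 2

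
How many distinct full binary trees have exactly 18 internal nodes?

This is counted by the nth Catalan number C_n. Here n = 18.
Using C_0 = 1 and C_(k+1) = C_k x 2(2k+1)/(k+2), build up term by term: C_1=1, C_2=2, C_3=5, C_4=14, C_5=42, C_6=132, C_7=429, C_8=1430, C_9=4862, C_10=16796, C_11=58786, C_12=208012, C_13=742900, C_14=2674440, C_15=9694845, C_16=35357670, C_17=129644790, C_18=477638700.

Final answer: C_{18} = 477638700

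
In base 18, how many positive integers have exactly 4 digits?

In base 18, the leading digit has 17 choices (1..17); each of the remaining 3 digits has 18 choices.
Total: 17 x 18^3.

Final answer: 99144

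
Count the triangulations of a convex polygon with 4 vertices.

The structures are counted by the Catalan number C_n. Here n = 4 - 2 = 2.
C_n = C(2n,n)/(n+1), so C_{2} = C(4,2)/3 = 6/3.

Final answer: C_{2} = 2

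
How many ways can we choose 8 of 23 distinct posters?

C(23,8) = 23!/(8! x 15!).

Final answer: \binom{23}{8} = 490314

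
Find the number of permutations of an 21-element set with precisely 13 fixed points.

Choose which 13 elements are fixed: C(21,13) = 203490.
Derange the remaining 8 using D(j) = (j-1)(D(j-1) + D(j-2)), D(0)=1, D(1)=0: D(2)=1, D(3)=2, D(4)=9, D(5)=44, D(6)=265, D(7)=1854, D(8)=14833.
Total: 203490 x 14833.

Final answer: C(21,13) D(8) = 3018367170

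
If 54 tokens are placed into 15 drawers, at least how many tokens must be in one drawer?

By the pigeonhole principle: ceiling(54/15).

Final answer: 4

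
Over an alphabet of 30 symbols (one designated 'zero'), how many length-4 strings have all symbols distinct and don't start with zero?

First digit: 29 (nonzero). Second: 29 (not first). Third: 28, etc.
Total: 29 x 29 x 28 x 27.

Final answer: 635796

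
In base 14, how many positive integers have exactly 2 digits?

In base 14, the leading digit has 13 choices (1..13); each of the remaining 1 digits has 14 choices.
Total: 13 x 14^1.

Final answer: 182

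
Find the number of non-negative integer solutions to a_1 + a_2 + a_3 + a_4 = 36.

Stars and bars with 36 stars and 3 bars:
C(36+4-1, 4-1) = C(39,3).

Final answer: C(39,3) = 9139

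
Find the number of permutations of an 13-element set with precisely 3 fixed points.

Choose which 3 elements are fixed: C(13,3) = 286.
Derange the remaining 10 using D(j) = (j-1)(D(j-1) + D(j-2)), D(0)=1, D(1)=0: D(2)=1, D(3)=2, D(4)=9, D(5)=44, D(6)=265, D(7)=1854, D(8)=14833, D(9)=133496, D(10)=1334961.
Total: 286 x 1334961.

Final answer: C(13,3) D(10) = 381798846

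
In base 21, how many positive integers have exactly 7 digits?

Leading digit: 20 options (nonzero). Other 6 digit(s): 21 options each.
Total: 20 x 21^6.

Final answer: 1715322420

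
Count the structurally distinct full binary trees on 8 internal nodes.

The structures are counted by the Catalan number C_n. Here n = 8.
Using C_0 = 1 and C_(k+1) = C_k x 2(2k+1)/(k+2), build up term by term: C_1=1, C_2=2, C_3=5, C_4=14, C_5=42, C_6=132, C_7=429, C_8=1430.

Final answer: C_{8} = 1430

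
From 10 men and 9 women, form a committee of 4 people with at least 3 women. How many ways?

Sum over valid woman counts:
C(9,3)C(10,1) = 840
C(9,4)C(10,0) = 126
Total: 840 + 126.

Final answer: 966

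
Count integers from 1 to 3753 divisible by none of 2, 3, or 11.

|div by 2|=1876, |div by 3|=1251, |div by 11|=341.
|div by 2&3|=625, |div by 2&11|=170, |div by 3&11|=113, |div by all|=56.
By inclusion-exclusion, divisible by at least one: 1876+1251+341-625-170-113+56 = 2616.
Not divisible by any: 3753 - 2616.

Final answer: 1137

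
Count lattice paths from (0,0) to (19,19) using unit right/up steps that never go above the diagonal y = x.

Total monotonic paths to (19,19): C(38,19) = 35345263800.
A path is bad iff it touches y = x + 1; reflecting its initial segment maps bad paths bijectively onto all paths to (18,20), of which there are C(38,20) = 33578000610.
Valid Dyck paths: 35345263800 - 33578000610.
(Check: C(38,19) - C(38,20) = C(38,19)/20, the Catalan number C_{19}.)

Final answer: C_{19} = 1767263190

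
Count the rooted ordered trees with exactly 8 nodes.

The structures are counted by the Catalan number C_n. Here n = 8 - 1 = 7.
C_n = C(2n,n)/(n+1), so C_{7} = C(14,7)/8 = 3432/8.

Final answer: C_{7} = 429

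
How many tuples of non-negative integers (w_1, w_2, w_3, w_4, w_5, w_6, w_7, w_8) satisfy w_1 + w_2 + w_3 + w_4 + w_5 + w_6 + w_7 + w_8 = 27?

Stars and bars with 27 stars and 7 bars:
C(27+8-1, 8-1) = C(34,7).

Final answer: C(34,7) = 5379616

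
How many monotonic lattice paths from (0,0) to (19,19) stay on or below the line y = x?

Total monotonic paths to (19,19): C(38,19) = 35345263800.
By the reflection principle, paths that go above the diagonal number C(38,20) = 33578000610.
Valid Dyck paths: 35345263800 - 33578000610.
(Equivalently, C_{19} = C(38,19)/20 = 35345263800/20.)

Final answer: C_{19} = 1767263190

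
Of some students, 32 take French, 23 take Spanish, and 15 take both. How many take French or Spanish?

|A union B| = |A| + |B| - |A intersect B| = 32 + 23 - 15.

Final answer: 40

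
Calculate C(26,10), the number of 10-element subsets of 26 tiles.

C(26,10) = 26!/(10! x 16!).

Final answer: \binom{26}{10} = 5311735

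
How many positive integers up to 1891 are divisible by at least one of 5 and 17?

Multiples of 5: 378. Multiples of 17: 111. Of both (lcm=85): 22.
By inclusion-exclusion: 378 + 111 - 22.

Final answer: 467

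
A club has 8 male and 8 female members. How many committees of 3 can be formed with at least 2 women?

Sum over valid woman counts:
C(8,2)C(8,1) = 224
C(8,3)C(8,0) = 56
Total: 224 + 56.

Final answer: 280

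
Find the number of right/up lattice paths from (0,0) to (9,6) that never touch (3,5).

Total paths to (9,6): C(15,6) = 5005.
Paths through (3,5): C(8,5) x C(7,1) = 392.
Avoiding (3,5): 5005 - 392.

Final answer: 4613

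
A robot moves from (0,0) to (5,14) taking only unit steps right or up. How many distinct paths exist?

Each path has 5 right steps and 14 up steps in some order (19 steps total).
Choose which 14 of the 19 steps are up: C(19,14).

Final answer: C(19,14) = 11628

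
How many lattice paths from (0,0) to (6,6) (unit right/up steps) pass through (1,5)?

Paths (0,0)->(1,5): C(6,5) = 6.
Paths (1,5)->(6,6): C(6,1) = 6.
By multiplication principle: 6 x 6.

Final answer: 36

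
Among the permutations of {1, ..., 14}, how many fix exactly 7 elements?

Choose which 7 elements are fixed: C(14,7) = 3432.
Derange the remaining 7 using D(j) = (j-1)(D(j-1) + D(j-2)), D(0)=1, D(1)=0: D(2)=1, D(3)=2, D(4)=9, D(5)=44, D(6)=265, D(7)=1854.
Total: 3432 x 1854.

Final answer: C(14,7) D(7) = 6362928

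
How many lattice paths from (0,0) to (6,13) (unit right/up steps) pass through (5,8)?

Paths (0,0)->(5,8): C(13,8) = 1287.
Paths (5,8)->(6,13): C(6,5) = 6.
By multiplication principle: 1287 x 6.

Final answer: 7722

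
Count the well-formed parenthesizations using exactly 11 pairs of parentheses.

This is counted by the nth Catalan number C_n. Here n = 11 (pairs).
C_n = C(2n,n) - C(2n,n+1), so C_{11} = C(22,11) - C(22,12) = 705432 - 646646.

Final answer: C_{11} = 58786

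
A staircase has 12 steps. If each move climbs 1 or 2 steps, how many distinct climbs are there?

Let f(n) count the ways. The last step is size 1 or 2, so f(n) = f(n-1) + f(n-2) with f(1)=1, f(2)=2.
Computing successive values: f(1)=1, f(2)=2, f(3)=3, f(4)=5, f(5)=8, f(6)=13, f(7)=21, f(8)=34, f(9)=55, f(10)=89, f(11)=144, f(12)=233.

Final answer: 233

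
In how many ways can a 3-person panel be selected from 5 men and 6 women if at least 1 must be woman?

Sum over valid woman counts:
C(6,1)C(5,2) = 60
C(6,2)C(5,1) = 75
C(6,3)C(5,0) = 20
Total: 60 + 75 + 20.

Final answer: 155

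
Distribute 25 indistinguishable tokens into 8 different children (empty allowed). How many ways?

Stars and bars: C(n+k-1, k-1) = C(32,7).

Final answer: C(32,7) = 3365856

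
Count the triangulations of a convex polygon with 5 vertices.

The structures are counted by the Catalan number C_n. Here n = 5 - 2 = 3.
C_n = C(2n,n) - C(2n,n+1), so C_{3} = C(6,3) - C(6,4) = 20 - 15.

Final answer: C_{3} = 5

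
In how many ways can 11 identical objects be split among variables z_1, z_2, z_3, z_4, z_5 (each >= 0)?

Stars and bars with 11 stars and 4 bars:
C(11+5-1, 5-1) = C(15,4).

Final answer: C(15,4) = 1365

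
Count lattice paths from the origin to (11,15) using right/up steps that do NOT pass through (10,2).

Total paths to (11,15): C(26,15) = 7726160.
Paths through (10,2): C(12,2) x C(14,13) = 924.
Avoiding (10,2): 7726160 - 924.

Final answer: 7725236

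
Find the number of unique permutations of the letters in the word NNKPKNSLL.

Letters (K:2, L:2, N:3, P:1, S:1). Total letters: 9.
Permutations = 9!/(3! x 2! x 2!).

Final answer: 15120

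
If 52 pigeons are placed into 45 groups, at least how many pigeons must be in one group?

By the pigeonhole principle: ceiling(52/45).

Final answer: 2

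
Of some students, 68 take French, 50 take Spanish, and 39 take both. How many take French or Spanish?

|A union B| = |A| + |B| - |A intersect B| = 68 + 50 - 39.

Final answer: 79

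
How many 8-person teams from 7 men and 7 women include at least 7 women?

Sum over valid woman counts:
C(7,7)C(7,1).

Final answer: 7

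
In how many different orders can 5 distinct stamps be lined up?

The number of ways to arrange 5 distinct objects is 5!.

Final answer: 5! = 120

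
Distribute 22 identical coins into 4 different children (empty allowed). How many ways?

Stars and bars: C(n+k-1, k-1) = C(25,3).

Final answer: C(25,3) = 2300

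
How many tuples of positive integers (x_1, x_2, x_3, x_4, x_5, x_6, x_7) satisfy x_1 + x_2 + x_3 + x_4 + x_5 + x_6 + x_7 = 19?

Substitute x'_i = x_i - 1 (so x'_i >= 0). Then sum x'_i = 19 - 7 = 12.
Stars and bars: C(12+7-1, 7-1) = C(18,6).

Final answer: C(18,6) = 18564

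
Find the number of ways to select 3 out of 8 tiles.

C(8,3) = 8!/(3! x 5!).

Final answer: \binom{8}{3} = 56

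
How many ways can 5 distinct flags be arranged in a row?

The number of ways to arrange 5 distinct objects is 5!.

Final answer: 5! = 120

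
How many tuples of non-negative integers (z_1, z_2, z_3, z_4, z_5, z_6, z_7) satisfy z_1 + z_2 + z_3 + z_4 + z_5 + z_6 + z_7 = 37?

Stars and bars with 37 stars and 6 bars:
C(37+7-1, 7-1) = C(43,6).

Final answer: C(43,6) = 6096454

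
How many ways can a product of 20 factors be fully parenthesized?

This is counted by the nth Catalan number C_n. Here n = 20 - 1 = 19.
C_n = (2n)!/(n!(n+1)!), so C_{19} = 38!/(19! x 20!) = C(38,19)/20 = 35345263800/20.

Final answer: C_{19} = 1767263190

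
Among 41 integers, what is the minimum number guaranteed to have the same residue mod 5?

There are 5 possible values for residue mod 5. With 41 integers and 5 categories, by pigeonhole: ceiling(41/5).

Final answer: 9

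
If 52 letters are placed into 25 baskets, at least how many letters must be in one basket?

By the pigeonhole principle: ceiling(52/25).

Final answer: 3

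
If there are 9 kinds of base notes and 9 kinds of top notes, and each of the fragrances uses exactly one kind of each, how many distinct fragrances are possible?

By the multiplication principle: 9 x 9.

Final answer: 81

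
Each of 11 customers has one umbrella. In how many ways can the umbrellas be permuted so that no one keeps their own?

Use the recurrence D(n) = (n-1)(D(n-1) + D(n-2)) with D(0)=1, D(1)=0.
D(2) = 1 x (0 + 1) = 1
D(3) = 2 x (1 + 0) = 2
D(4) = 3 x (2 + 1) = 9
D(5) = 4 x (9 + 2) = 44
D(6) = 5 x (44 + 9) = 265
D(7) = 6 x (265 + 44) = 1854
D(8) = 7 x (1854 + 265) = 14833
D(9) = 8 x (14833 + 1854) = 133496
D(10) = 9 x (133496 + 14833) = 1334961
D(11) = 10 x (D(10) + D(9)) = 10 x (1334961 + 133496)

Final answer: D(11) = 14684570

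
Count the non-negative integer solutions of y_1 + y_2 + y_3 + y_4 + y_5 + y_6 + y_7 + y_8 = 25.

Stars and bars with 25 stars and 7 bars:
C(25+8-1, 8-1) = C(32,7).

Final answer: C(32,7) = 3365856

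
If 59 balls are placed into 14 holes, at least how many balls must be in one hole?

By the pigeonhole principle: ceiling(59/14).

Final answer: 5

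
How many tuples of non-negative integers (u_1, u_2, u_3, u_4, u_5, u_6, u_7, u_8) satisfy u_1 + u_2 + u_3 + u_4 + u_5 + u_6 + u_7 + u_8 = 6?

Stars and bars with 6 stars and 7 bars:
C(6+8-1, 8-1) = C(13,7).

Final answer: C(13,7) = 1716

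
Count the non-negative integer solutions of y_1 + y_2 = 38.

Stars and bars with 38 stars and 1 bars:
C(38+2-1, 2-1) = C(39,1).

Final answer: C(39,1) = 39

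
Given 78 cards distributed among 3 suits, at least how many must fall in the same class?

By pigeonhole with 78 objects and 3 categories: ceiling(78/3).

Final answer: 26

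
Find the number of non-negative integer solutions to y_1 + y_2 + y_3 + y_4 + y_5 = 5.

Stars and bars with 5 stars and 4 bars:
C(5+5-1, 5-1) = C(9,4).

Final answer: C(9,4) = 126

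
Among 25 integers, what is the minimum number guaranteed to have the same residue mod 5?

There are 5 possible values for residue mod 5. With 25 integers and 5 categories, by pigeonhole: ceiling(25/5).

Final answer: 5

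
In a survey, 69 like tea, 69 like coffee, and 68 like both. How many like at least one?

|A union B| = |A| + |B| - |A intersect B| = 69 + 69 - 68.

Final answer: 70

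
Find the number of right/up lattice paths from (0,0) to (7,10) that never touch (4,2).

Total paths to (7,10): C(17,10) = 19448.
Paths through (4,2): C(6,2) x C(11,8) = 2475.
Avoiding (4,2): 19448 - 2475.

Final answer: 16973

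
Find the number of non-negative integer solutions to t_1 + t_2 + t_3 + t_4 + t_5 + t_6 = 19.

Stars and bars with 19 stars and 5 bars:
C(19+6-1, 6-1) = C(24,5).

Final answer: C(24,5) = 42504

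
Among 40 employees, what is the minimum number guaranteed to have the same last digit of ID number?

There are 10 possible values for last digit of ID number. With 40 employees and 10 categories, by pigeonhole: ceiling(40/10).

Final answer: 4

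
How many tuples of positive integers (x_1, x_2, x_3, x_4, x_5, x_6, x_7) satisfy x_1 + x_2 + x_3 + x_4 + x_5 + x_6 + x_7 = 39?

Substitute x'_i = x_i - 1 (so x'_i >= 0). Then sum x'_i = 39 - 7 = 32.
Stars and bars: C(32+7-1, 7-1) = C(38,6).

Final answer: C(38,6) = 2760681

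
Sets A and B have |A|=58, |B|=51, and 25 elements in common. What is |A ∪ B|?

|A union B| = |A| + |B| - |A intersect B| = 58 + 51 - 25.

Final answer: 84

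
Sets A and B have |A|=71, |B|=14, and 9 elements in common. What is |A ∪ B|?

|A union B| = |A| + |B| - |A intersect B| = 71 + 14 - 9.

Final answer: 76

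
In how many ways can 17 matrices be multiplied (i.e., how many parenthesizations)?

This is a standard Catalan-number count: the answer is C_n. Here n = 17 - 1 = 16.
Using C_0 = 1 and C_(k+1) = C_k x 2(2k+1)/(k+2), build up term by term: C_1=1, C_2=2, C_3=5, C_4=14, C_5=42, C_6=132, C_7=429, C_8=1430, C_9=4862, C_10=16796, C_11=58786, C_12=208012, C_13=742900, C_14=2674440, C_15=9694845, C_16=35357670.

Final answer: C_{16} = 35357670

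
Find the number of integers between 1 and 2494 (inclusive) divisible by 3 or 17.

Multiples of 3: 831. Multiples of 17: 146. Of both (lcm=51): 48.
By inclusion-exclusion: 831 + 146 - 48.

Final answer: 929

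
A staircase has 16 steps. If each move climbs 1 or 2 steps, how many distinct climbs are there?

Let f(n) be the number of climbs. Removing the last move (1 or 2 steps) gives f(n) = f(n-1) + f(n-2); base cases f(1)=1, f(2)=2.
Building up term by term: f(1)=1, f(2)=2, f(3)=3, f(4)=5, f(5)=8, f(6)=13, f(7)=21, f(8)=34, f(9)=55, f(10)=89, f(11)=144, f(12)=233, f(13)=377, f(14)=610, f(15)=987, f(16)=1597.

Final answer: 1597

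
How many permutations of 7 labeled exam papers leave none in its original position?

Derangements satisfy D(n) = (n-1)(D(n-1) + D(n-2)), starting from D(0)=1, D(1)=0.
D(2) = 1 x (0 + 1) = 1
D(3) = 2 x (1 + 0) = 2
D(4) = 3 x (2 + 1) = 9
D(5) = 4 x (9 + 2) = 44
D(6) = 5 x (44 + 9) = 265
D(7) = 6 x (D(6) + D(5)) = 6 x (265 + 44)

Final answer: D(7) = 1854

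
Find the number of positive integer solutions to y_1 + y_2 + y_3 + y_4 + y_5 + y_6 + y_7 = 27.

Substitute y'_i = y_i - 1 (so y'_i >= 0). Then sum y'_i = 27 - 7 = 20.
Stars and bars: C(20+7-1, 7-1) = C(26,6).

Final answer: C(26,6) = 230230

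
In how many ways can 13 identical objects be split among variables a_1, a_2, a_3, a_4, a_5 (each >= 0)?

Stars and bars with 13 stars and 4 bars:
C(13+5-1, 5-1) = C(17,4).

Final answer: C(17,4) = 2380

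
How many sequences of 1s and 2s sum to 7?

Let f(n) count the ways. The last step is size 1 or 2, so f(n) = f(n-1) + f(n-2) with f(1)=1, f(2)=2.
Building up term by term: f(1)=1, f(2)=2, f(3)=3, f(4)=5, f(5)=8, f(6)=13, f(7)=21.

Final answer: 21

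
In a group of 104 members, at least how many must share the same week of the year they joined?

There are 52 possible values for week of the year they joined. With 104 members and 52 categories, by pigeonhole: ceiling(104/52).

Final answer: 2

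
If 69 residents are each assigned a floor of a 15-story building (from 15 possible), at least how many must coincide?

There are 15 possible values for floor of a 15-story building. With 69 residents and 15 categories, by pigeonhole: ceiling(69/15).

Final answer: 5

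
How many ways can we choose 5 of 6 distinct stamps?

C(6,5) = 6!/(5! x (6-5)!).

Final answer: C(6,5) = 6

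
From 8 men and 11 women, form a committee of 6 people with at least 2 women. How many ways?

Sum over valid woman counts:
C(11,2)C(8,4) = 3850
C(11,3)C(8,3) = 9240
C(11,4)C(8,2) = 9240
C(11,5)C(8,1) = 3696
C(11,6)C(8,0) = 462
Total: 3850 + 9240 + 9240 + 3696 + 462.

Final answer: 26488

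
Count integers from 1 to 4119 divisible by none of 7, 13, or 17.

|div by 7|=588, |div by 13|=316, |div by 17|=242.
|div by 7&13|=45, |div by 7&17|=34, |div by 13&17|=18, |div by all|=2.
By inclusion-exclusion, divisible by at least one: 588+316+242-45-34-18+2 = 1051.
Not divisible by any: 4119 - 1051.

Final answer: 3068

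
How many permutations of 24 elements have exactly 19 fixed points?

Choose which 19 elements are fixed: C(24,19) = 42504.
Derange the remaining 5 using D(j) = (j-1)(D(j-1) + D(j-2)), D(0)=1, D(1)=0: D(2)=1, D(3)=2, D(4)=9, D(5)=44.
Total: 42504 x 44.

Final answer: C(24,19) D(5) = 1870176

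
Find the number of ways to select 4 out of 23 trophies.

C(23,4) = 23!/(4! x (23-4)!).

Final answer: C(23,4) = 8855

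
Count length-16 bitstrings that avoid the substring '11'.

Classify by the final bit: ...0 gives a(n-1) strings, ...01 gives a(n-2) strings. Thus a(n) = a(n-1) + a(n-2) with a(1)=2, a(2)=3.
Iterating the recurrence: a(1)=2, a(2)=3, a(3)=5, a(4)=8, a(5)=13, a(6)=21, a(7)=34, a(8)=55, a(9)=89, a(10)=144, a(11)=233, a(12)=377, a(13)=610, a(14)=987, a(15)=1597, a(16)=2584.

Final answer: 2584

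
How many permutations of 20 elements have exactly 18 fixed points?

Choose which 18 elements are fixed: C(20,18) = 190.
Derange the remaining 2 using D(j) = (j-1)(D(j-1) + D(j-2)), D(0)=1, D(1)=0: D(2)=1.
Total: 190 x 1.

Final answer: C(20,18) D(2) = 190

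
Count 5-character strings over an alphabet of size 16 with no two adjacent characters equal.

First character: 16 choices. Each subsequent: 15 choices (must differ from the previous one).
Total: 16 x 15^4.

Final answer: 16 x 15^{4} = 810000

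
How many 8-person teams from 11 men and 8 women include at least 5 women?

Sum over valid woman counts:
C(8,5)C(11,3) = 9240
C(8,6)C(11,2) = 1540
C(8,7)C(11,1) = 88
C(8,8)C(11,0) = 1
Total: 9240 + 1540 + 88 + 1.

Final answer: 10869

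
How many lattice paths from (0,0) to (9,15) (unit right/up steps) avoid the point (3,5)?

Total paths to (9,15): C(24,15) = 1307504.
Paths through (3,5): C(8,5) x C(16,10) = 448448.
Avoiding (3,5): 1307504 - 448448.

Final answer: 859056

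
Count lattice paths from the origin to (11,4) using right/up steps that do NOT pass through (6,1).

Total paths to (11,4): C(15,4) = 1365.
Paths through (6,1): C(7,1) x C(8,3) = 392.
Avoiding (6,1): 1365 - 392.

Final answer: 973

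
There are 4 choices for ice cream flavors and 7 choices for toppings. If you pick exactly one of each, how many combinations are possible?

By the multiplication principle: 4 x 7.

Final answer: 28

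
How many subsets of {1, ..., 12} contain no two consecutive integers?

Condition on whether n belongs to the subset: if not, any valid subset of {1, ..., n-1} works (a(n-1)); if so, n-1 is excluded and the rest is a valid subset of {1, ..., n-2} (a(n-2)). Hence a(n) = a(n-1) + a(n-2), a(1)=2, a(2)=3.
Iterating the recurrence: a(1)=2, a(2)=3, a(3)=5, a(4)=8, a(5)=13, a(6)=21, a(7)=34, a(8)=55, a(9)=89, a(10)=144, a(11)=233, a(12)=377.

Final answer: 377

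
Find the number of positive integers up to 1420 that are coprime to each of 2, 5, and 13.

|div by 2|=710, |div by 5|=284, |div by 13|=109.
|div by 2&5|=142, |div by 2&13|=54, |div by 5&13|=21, |div by all|=10.
By inclusion-exclusion, divisible by at least one: 710+284+109-142-54-21+10 = 896.
Not divisible by any: 1420 - 896.

Final answer: 524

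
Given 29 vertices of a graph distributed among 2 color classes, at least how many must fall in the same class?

By pigeonhole with 29 objects and 2 categories: ceiling(29/2).

Final answer: 15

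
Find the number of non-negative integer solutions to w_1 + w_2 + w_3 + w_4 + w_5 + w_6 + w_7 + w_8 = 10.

Stars and bars with 10 stars and 7 bars:
C(10+8-1, 8-1) = C(17,7).

Final answer: C(17,7) = 19448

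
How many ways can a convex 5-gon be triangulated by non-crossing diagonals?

This is a standard Catalan-number count: the answer is C_n. Here n = 5 - 2 = 3.
C_n = C(2n,n) - C(2n,n+1), so C_{3} = C(6,3) - C(6,4) = 20 - 15.

Final answer: C_{3} = 5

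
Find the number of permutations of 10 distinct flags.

The number of ways to arrange 10 distinct objects is 10!.

Final answer: 10! = 3628800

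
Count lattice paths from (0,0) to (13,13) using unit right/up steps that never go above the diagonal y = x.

Total monotonic paths to (13,13): C(26,13) = 10400600.
A path is bad iff it touches y = x + 1; reflecting its initial segment maps bad paths bijectively onto all paths to (12,14), of which there are C(26,14) = 9657700.
Valid Dyck paths: 10400600 - 9657700.
(This is the Catalan number C_{13}.)

Final answer: C_{13} = 742900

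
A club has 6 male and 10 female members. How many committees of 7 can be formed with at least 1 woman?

Sum over valid woman counts:
C(10,1)C(6,6) = 10
C(10,2)C(6,5) = 270
C(10,3)C(6,4) = 1800
C(10,4)C(6,3) = 4200
C(10,5)C(6,2) = 3780
C(10,6)C(6,1) = 1260
C(10,7)C(6,0) = 120
Total: 10 + 270 + 1800 + 4200 + 3780 + 1260 + 120.

Final answer: 11440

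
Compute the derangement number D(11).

D(n) = (n-1)(D(n-1) + D(n-2)), D(0)=1, D(1)=0.
D(2) = 1 x (0 + 1) = 1
D(3) = 2 x (1 + 0) = 2
D(4) = 3 x (2 + 1) = 9
D(5) = 4 x (9 + 2) = 44
D(6) = 5 x (44 + 9) = 265
D(7) = 6 x (265 + 44) = 1854
D(8) = 7 x (1854 + 265) = 14833
D(9) = 8 x (14833 + 1854) = 133496
D(10) = 9 x (133496 + 14833) = 1334961
D(11) = 10 x (D(10) + D(9)) = 10 x (1334961 + 133496)

Final answer: D(11) = 14684570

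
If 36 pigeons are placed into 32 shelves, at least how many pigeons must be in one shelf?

By the pigeonhole principle: ceiling(36/32).

Final answer: 2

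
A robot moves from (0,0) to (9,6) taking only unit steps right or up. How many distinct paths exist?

Each path has 9 right steps and 6 up steps in some order (15 steps total).
Choose which 6 of the 15 steps are up: C(15,6).

Final answer: C(15,6) = 5005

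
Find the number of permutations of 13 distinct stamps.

The number of ways to arrange 13 distinct objects is 13!.

Final answer: 13! = 6227020800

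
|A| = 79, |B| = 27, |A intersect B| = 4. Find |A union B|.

|A union B| = |A| + |B| - |A intersect B| = 79 + 27 - 4.

Final answer: 102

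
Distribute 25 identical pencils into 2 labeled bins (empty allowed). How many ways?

Stars and bars: C(n+k-1, k-1) = C(26,1).

Final answer: C(26,1) = 26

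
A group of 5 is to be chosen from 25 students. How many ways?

C(25,5) = 25!/(5! x 20!).

Final answer: \binom{25}{5} = 53130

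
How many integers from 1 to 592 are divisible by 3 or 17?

Multiples of 3: 197. Multiples of 17: 34. Of both (lcm=51): 11.
By inclusion-exclusion: 197 + 34 - 11.

Final answer: 220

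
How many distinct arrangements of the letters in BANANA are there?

Letters (A:3, B:1, N:2). Total letters: 6.
Permutations = 6!/(3! x 2!).

Final answer: 60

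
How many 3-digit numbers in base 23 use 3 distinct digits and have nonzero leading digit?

First digit: 22 (nonzero). Second: 22 (not first). Third: 21, etc.
Total: 22 x 22 x 21.

Final answer: 10164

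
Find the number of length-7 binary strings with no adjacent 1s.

Let a(n) count valid strings. If the last bit is 0 the prefix is any valid string of length n-1; if it is 1 the string must end in 01 with a valid prefix of length n-2. So a(n) = a(n-1) + a(n-2), a(1)=2, a(2)=3.
Building up term by term: a(1)=2, a(2)=3, a(3)=5, a(4)=8, a(5)=13, a(6)=21, a(7)=34.

Final answer: 34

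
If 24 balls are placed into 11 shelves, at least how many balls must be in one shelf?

By the pigeonhole principle: ceiling(24/11).

Final answer: 3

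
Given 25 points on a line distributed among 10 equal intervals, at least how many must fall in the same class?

By pigeonhole with 25 objects and 10 categories: ceiling(25/10).

Final answer: 3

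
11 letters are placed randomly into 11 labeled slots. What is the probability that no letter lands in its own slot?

Derangements satisfy D(n) = (n-1)(D(n-1) + D(n-2)), starting from D(0)=1, D(1)=0.
Building up: D(2)=1, D(3)=2, D(4)=9, D(5)=44, D(6)=265, D(7)=1854, D(8)=14833, D(9)=133496, D(10)=1334961, D(11)=14684570.
Total arrangements: 11! = 39916800.
Probability = D(11)/11! = 1468457/3991680.

Final answer: D(11)/11! = 14684570/39916800 = 0.367879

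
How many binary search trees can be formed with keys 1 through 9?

This is counted by the nth Catalan number C_n. Here n = 9.
C_n = C(2n,n) - C(2n,n+1), so C_{9} = C(18,9) - C(18,10) = 48620 - 43758.

Final answer: C_{9} = 4862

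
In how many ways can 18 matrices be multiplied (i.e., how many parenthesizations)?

This is counted by the nth Catalan number C_n. Here n = 18 - 1 = 17.
Using C_0 = 1 and C_(k+1) = C_k x 2(2k+1)/(k+2), build up term by term: C_1=1, C_2=2, C_3=5, C_4=14, C_5=42, C_6=132, C_7=429, C_8=1430, C_9=4862, C_10=16796, C_11=58786, C_12=208012, C_13=742900, C_14=2674440, C_15=9694845, C_16=35357670, C_17=129644790.

Final answer: C_{17} = 129644790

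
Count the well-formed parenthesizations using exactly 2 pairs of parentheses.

The structures are counted by the Catalan number C_n. Here n = 2 (pairs).
C_n = C(2n,n)/(n+1), so C_{2} = C(4,2)/3 = 6/3.

Final answer: C_{2} = 2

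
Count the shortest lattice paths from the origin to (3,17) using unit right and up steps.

Each path has 3 right steps and 17 up steps in some order (20 steps total).
Choose which 17 of the 20 steps are up: C(20,17).

Final answer: C(20,17) = 1140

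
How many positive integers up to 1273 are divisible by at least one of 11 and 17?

Multiples of 11: 115. Multiples of 17: 74. Of both (lcm=187): 6.
By inclusion-exclusion: 115 + 74 - 6.

Final answer: 183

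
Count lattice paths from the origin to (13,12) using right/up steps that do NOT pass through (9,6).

Total paths to (13,12): C(25,12) = 5200300.
Paths through (9,6): C(15,6) x C(10,6) = 1051050.
Avoiding (9,6): 5200300 - 1051050.

Final answer: 4149250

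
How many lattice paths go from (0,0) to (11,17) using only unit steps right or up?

Each path has 11 right steps and 17 up steps in some order (28 steps total).
Choose which 17 of the 28 steps are up: C(28,17).

Final answer: C(28,17) = 21474180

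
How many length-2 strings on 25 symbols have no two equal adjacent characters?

First character: 25 choices. Each subsequent: 24 choices (must differ from the previous one).
Total: 25 x 24^1.

Final answer: 25 x 24^{1} = 600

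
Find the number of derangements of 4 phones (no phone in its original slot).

Derangements satisfy D(n) = (n-1)(D(n-1) + D(n-2)), starting from D(0)=1, D(1)=0.
D(2) = 1 x (0 + 1) = 1
D(3) = 2 x (1 + 0) = 2
D(4) = 3 x (D(3) + D(2)) = 3 x (2 + 1)

Final answer: D(4) = 9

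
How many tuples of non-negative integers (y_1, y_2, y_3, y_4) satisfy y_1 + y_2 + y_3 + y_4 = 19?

Stars and bars with 19 stars and 3 bars:
C(19+4-1, 4-1) = C(22,3).

Final answer: C(22,3) = 1540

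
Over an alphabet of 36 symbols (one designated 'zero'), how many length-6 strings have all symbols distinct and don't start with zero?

The leading digit has 35 choices (anything but zero); the next has 35 (anything but the first), then 34, and so on, one fewer each time.
Total: 35 x 35 x 34 x 33 x 32 x 31.

Final answer: 1363454400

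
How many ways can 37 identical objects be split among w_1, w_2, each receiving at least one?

Substitute w'_i = w_i - 1 (so w'_i >= 0). Then sum w'_i = 37 - 2 = 35.
Stars and bars: C(35+2-1, 2-1) = C(36,1).

Final answer: C(36,1) = 36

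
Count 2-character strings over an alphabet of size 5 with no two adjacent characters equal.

First character: 5 choices. Each subsequent: 4 choices (must differ from the previous one).
Total: 5 x 4^1.

Final answer: 5 x 4^{1} = 20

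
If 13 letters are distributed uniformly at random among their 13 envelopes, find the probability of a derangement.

Derangements satisfy D(n) = (n-1)(D(n-1) + D(n-2)), starting from D(0)=1, D(1)=0.
Building up: D(2)=1, D(3)=2, D(4)=9, D(5)=44, D(6)=265, D(7)=1854, D(8)=14833, D(9)=133496, D(10)=1334961, D(11)=14684570, D(12)=176214841, D(13)=2290792932.
Total arrangements: 13! = 6227020800.
Probability = D(13)/13! = 63633137/172972800.

Final answer: D(13)/13! = 2290792932/6227020800 = 0.367879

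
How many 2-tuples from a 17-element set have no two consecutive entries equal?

Let g(n) count such strings. g(1) = 17, and each valid string of length n-1 extends in 16 ways (any symbol but the last), so g(n) = 16 g(n-1).
Total: g(2) = 17 x 16^1.

Final answer: 17 x 16^{1} = 272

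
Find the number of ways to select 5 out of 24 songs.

C(24,5) = 24!/(5! x (24-5)!).

Final answer: C(24,5) = 42504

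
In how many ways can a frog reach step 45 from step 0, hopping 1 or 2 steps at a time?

Condition on the final move: it is a 1-step (f(n-1) ways to get there) or a 2-step (f(n-2) ways), so f(n) = f(n-1) + f(n-2), with f(1)=1, f(2)=2.
Computing successive values: f(1)=1, f(2)=2, f(3)=3, f(4)=5, f(5)=8, f(6)=13, f(7)=21, f(8)=34, f(9)=55, f(10)=89, f(11)=144, f(12)=233, f(13)=377, f(14)=610, f(15)=987, f(16)=1597, f(17)=2584, f(18)=4181, f(19)=6765, f(20)=10946, f(21)=17711, f(22)=28657, f(23)=46368, f(24)=75025, f(25)=121393, f(26)=196418, f(27)=317811, f(28)=514229, f(29)=832040, f(30)=1346269, f(31)=2178309, f(32)=3524578, f(33)=5702887, f(34)=9227465, f(35)=14930352, f(36)=24157817, f(37)=39088169, f(38)=63245986, f(39)=102334155, f(40)=165580141, f(41)=267914296, f(42)=433494437, f(43)=701408733, f(44)=1134903170, f(45)=1836311903.

Final answer: 1836311903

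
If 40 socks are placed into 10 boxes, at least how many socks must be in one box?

By the pigeonhole principle: ceiling(40/10).

Final answer: 4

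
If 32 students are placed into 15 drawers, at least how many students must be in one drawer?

By the pigeonhole principle: ceiling(32/15).

Final answer: 3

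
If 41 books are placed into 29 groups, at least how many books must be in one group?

By the pigeonhole principle: ceiling(41/29).

Final answer: 2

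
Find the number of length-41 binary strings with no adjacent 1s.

A valid string ends in 0 (append to any length-(n-1) valid string) or in 01 (append to any length-(n-2) valid string), so a(n) = a(n-1) + a(n-2) with a(1)=2, a(2)=3.
Computing successive values: a(1)=2, a(2)=3, a(3)=5, a(4)=8, a(5)=13, a(6)=21, a(7)=34, a(8)=55, a(9)=89, a(10)=144, a(11)=233, a(12)=377, a(13)=610, a(14)=987, a(15)=1597, a(16)=2584, a(17)=4181, a(18)=6765, a(19)=10946, a(20)=17711, a(21)=28657, a(22)=46368, a(23)=75025, a(24)=121393, a(25)=196418, a(26)=317811, a(27)=514229, a(28)=832040, a(29)=1346269, a(30)=2178309, a(31)=3524578, a(32)=5702887, a(33)=9227465, a(34)=14930352, a(35)=24157817, a(36)=39088169, a(37)=63245986, a(38)=102334155, a(39)=165580141, a(40)=267914296, a(41)=433494437.

Final answer: 433494437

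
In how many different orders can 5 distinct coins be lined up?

The number of ways to arrange 5 distinct objects is 5!.

Final answer: 5! = 120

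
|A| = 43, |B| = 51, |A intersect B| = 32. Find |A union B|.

|A union B| = |A| + |B| - |A intersect B| = 43 + 51 - 32.

Final answer: 62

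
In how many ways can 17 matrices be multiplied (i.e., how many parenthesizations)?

The structures are counted by the Catalan number C_n. Here n = 17 - 1 = 16.
C_n = C(2n,n)/(n+1), so C_{16} = C(32,16)/17 = 601080390/17.

Final answer: C_{16} = 35357670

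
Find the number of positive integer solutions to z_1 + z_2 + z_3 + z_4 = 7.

Substitute z'_i = z_i - 1 (so z'_i >= 0). Then sum z'_i = 7 - 4 = 3.
Stars and bars: C(3+4-1, 4-1) = C(6,3).

Final answer: C(6,3) = 20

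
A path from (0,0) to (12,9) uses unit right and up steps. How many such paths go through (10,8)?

Paths (0,0)->(10,8): C(18,8) = 43758.
Paths (10,8)->(12,9): C(3,1) = 3.
By multiplication principle: 43758 x 3.

Final answer: 131274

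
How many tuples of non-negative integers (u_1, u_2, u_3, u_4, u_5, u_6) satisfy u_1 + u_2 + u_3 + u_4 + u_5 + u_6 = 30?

Stars and bars with 30 stars and 5 bars:
C(30+6-1, 6-1) = C(35,5).

Final answer: C(35,5) = 324632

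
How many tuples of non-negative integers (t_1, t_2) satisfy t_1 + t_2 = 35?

Stars and bars with 35 stars and 1 bars:
C(35+2-1, 2-1) = C(36,1).

Final answer: C(36,1) = 36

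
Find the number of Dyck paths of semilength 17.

Total monotonic paths to (17,17): C(34,17) = 2333606220.
By the reflection principle, paths that go above the diagonal number C(34,18) = 2203961430.
Valid Dyck paths: 2333606220 - 2203961430.
(This is the Catalan number C_{17}.)

Final answer: C_{17} = 129644790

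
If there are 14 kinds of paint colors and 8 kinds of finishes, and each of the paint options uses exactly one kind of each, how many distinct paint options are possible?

By the multiplication principle: 14 x 8.

Final answer: 112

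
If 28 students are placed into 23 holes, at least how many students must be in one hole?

By the pigeonhole principle: ceiling(28/23).

Final answer: 2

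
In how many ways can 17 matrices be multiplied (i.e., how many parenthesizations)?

This is counted by the nth Catalan number C_n. Here n = 17 - 1 = 16.
C_n = C(2n,n) - C(2n,n+1), so C_{16} = C(32,16) - C(32,17) = 601080390 - 565722720.

Final answer: C_{16} = 35357670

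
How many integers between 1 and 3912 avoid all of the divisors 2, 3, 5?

|div by 2|=1956, |div by 3|=1304, |div by 5|=782.
|div by 2&3|=652, |div by 2&5|=391, |div by 3&5|=260, |div by all|=130.
By inclusion-exclusion, divisible by at least one: 1956+1304+782-652-391-260+130 = 2869.
Not divisible by any: 3912 - 2869.

Final answer: 1043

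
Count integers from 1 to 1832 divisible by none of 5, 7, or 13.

|div by 5|=366, |div by 7|=261, |div by 13|=140.
|div by 5&7|=52, |div by 5&13|=28, |div by 7&13|=20, |div by all|=4.
By inclusion-exclusion, divisible by at least one: 366+261+140-52-28-20+4 = 671.
Not divisible by any: 1832 - 671.

Final answer: 1161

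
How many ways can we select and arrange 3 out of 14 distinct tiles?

P(14,3) = 14!/(14-3)! = 14!/11!.

Final answer: P(14,3) = 2184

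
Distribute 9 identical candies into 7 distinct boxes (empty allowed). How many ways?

Stars and bars: C(n+k-1, k-1) = C(15,6).

Final answer: C(15,6) = 5005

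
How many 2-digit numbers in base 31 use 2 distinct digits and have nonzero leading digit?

The leading digit has 30 choices (anything but zero); the next has 30 (anything but the first), then 29, and so on, one fewer each time.
Total: 30 x 30.

Final answer: 900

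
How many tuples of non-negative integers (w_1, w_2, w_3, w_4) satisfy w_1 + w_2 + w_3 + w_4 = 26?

Stars and bars with 26 stars and 3 bars:
C(26+4-1, 4-1) = C(29,3).

Final answer: C(29,3) = 3654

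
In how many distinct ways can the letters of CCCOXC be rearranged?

Letters (C:4, O:1, X:1). Total letters: 6.
Permutations = 6!/(4!).

Final answer: 30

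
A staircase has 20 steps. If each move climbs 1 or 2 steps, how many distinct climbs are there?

Let f(n) count the ways. The last step is size 1 or 2, so f(n) = f(n-1) + f(n-2) with f(1)=1, f(2)=2.
Iterating the recurrence: f(1)=1, f(2)=2, f(3)=3, f(4)=5, f(5)=8, f(6)=13, f(7)=21, f(8)=34, f(9)=55, f(10)=89, f(11)=144, f(12)=233, f(13)=377, f(14)=610, f(15)=987, f(16)=1597, f(17)=2584, f(18)=4181, f(19)=6765, f(20)=10946.

Final answer: 10946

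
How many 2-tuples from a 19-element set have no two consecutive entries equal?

First character: 19 choices. Each subsequent: 18 choices (must differ from the previous one).
Total: 19 x 18^1.

Final answer: 19 x 18^{1} = 342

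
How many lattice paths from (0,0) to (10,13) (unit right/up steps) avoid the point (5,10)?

Total paths to (10,13): C(23,13) = 1144066.
Paths through (5,10): C(15,10) x C(8,3) = 168168.
Avoiding (5,10): 1144066 - 168168.

Final answer: 975898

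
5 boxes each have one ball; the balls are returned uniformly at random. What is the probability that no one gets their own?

Use the recurrence D(n) = (n-1)(D(n-1) + D(n-2)) with D(0)=1, D(1)=0.
Building up: D(2)=1, D(3)=2, D(4)=9, D(5)=44.
Total arrangements: 5! = 120.
Probability = D(5)/5! = 11/30.

Final answer: D(5)/5! = 44/120 = 0.366667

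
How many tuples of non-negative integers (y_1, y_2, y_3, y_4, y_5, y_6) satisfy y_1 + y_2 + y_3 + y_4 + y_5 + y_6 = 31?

Stars and bars with 31 stars and 5 bars:
C(31+6-1, 6-1) = C(36,5).

Final answer: C(36,5) = 376992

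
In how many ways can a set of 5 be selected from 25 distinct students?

C(25,5) = 25!/(5! x (25-5)!).

Final answer: C(25,5) = 53130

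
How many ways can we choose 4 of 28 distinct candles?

C(28,4) = 28!/(4! x 24!).

Final answer: \binom{28}{4} = 20475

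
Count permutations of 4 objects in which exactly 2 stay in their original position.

Choose which 2 elements are fixed: C(4,2) = 6.
Derange the remaining 2 using D(j) = (j-1)(D(j-1) + D(j-2)), D(0)=1, D(1)=0: D(2)=1.
Total: 6 x 1.

Final answer: C(4,2) D(2) = 6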